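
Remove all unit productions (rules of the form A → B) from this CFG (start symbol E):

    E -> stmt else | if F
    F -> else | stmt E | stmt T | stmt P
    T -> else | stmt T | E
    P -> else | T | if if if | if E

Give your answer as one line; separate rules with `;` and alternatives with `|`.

E -> stmt else | if F; F -> else | stmt E | stmt T | stmt P; T -> stmt else | if F | else | stmt T; P -> stmt else | if F | else | if if if | if E | stmt T

Unit pairs: P ⇒* {E, T}; T ⇒* {E}.
Replace each nonterminal's rules with the union of the non-unit rules of every nonterminal it unit-derives.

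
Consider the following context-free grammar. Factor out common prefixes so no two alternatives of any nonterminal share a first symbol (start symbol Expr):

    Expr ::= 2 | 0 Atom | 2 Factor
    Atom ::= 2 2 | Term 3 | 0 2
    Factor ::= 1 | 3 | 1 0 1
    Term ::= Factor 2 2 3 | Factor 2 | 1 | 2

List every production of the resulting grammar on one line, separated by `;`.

Expr ::= 0 Atom | 2 Expr1; Atom ::= 2 2 | Term 3 | 0 2; Factor ::= 3 | 1 Factor1; Term ::= 1 | 2 | Factor 2 Term1; Expr1 ::= ε | Factor; Factor1 ::= ε | 0 1; Term1 ::= 2 3 | ε

Expr has alternatives sharing prefix '2': factor to Expr → 2 Expr1 with Expr1 → ε | Factor.
Factor has alternatives sharing prefix '1': factor to Factor → 1 Factor1 with Factor1 → ε | 0 1.
Term has alternatives sharing prefix 'Factor 2': factor to Term → Factor 2 Term1 with Term1 → 2 3 | ε.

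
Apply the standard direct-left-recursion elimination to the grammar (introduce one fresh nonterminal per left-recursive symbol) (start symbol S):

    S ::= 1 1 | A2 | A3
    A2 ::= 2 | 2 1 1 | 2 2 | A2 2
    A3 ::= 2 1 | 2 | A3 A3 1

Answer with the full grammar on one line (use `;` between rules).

S ::= 1 1 | A2 | A3; A2 ::= 2 A2' | 2 1 1 A2' | 2 2 A2'; A3 ::= 2 1 A3' | 2 A3'; A2' ::= 2 A2' | ε; A3' ::= A3 1 A3' | ε

A2, A3 are directly left-recursive.
For A2: α = {2}, β = {2, 2 1 1, 2 2}. Rewrite as A2 → β A2' and A2' → α A2' | ε.
For A3: α = {A3 1}, β = {2 1, 2}. Rewrite as A3 → β A3' and A3' → α A3' | ε.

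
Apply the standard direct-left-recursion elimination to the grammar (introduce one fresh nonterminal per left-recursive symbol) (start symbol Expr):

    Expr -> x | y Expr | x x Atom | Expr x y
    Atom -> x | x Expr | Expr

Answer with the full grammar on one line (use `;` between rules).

Left recursion appears on Expr.
For Expr: α = {x y}, β = {x, y Expr, x x Atom}. Rewrite as Expr → β Expr1 and Expr1 → α Expr1 | ε.

Expr -> x Expr1 | y Expr Expr1 | x x Atom Expr1; Atom -> x | x Expr | Expr; Expr1 -> x y Expr1 | ε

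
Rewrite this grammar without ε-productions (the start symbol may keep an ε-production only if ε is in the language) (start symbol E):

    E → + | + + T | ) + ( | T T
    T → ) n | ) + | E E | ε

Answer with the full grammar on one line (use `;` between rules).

E → + | + + T | + + | ) + ( | T T | T | ε; T → ) n | ) + | E E | E

Nullable set = {E, T}.
ε ∈ L(G) since E is nullable, so keep E → ε.
For each production, add variants omitting each subset of nullable occurrences: E → + + T gives + + T | + +. E → T T gives T T | T. T → E E gives E E | E.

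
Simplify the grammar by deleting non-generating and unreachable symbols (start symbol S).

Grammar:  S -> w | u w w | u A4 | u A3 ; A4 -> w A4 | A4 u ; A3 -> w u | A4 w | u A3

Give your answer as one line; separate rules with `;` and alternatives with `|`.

S -> w | u w w | u A3; A3 -> w u | u A3

Generating nonterminals: {A3, S}.
Reachable from S after that: {A3, S}.
Removed useless symbols: {A4} and every production mentioning them.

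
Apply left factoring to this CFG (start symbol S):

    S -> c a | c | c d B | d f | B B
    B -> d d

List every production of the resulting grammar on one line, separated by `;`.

S -> d f | B B | c S'; B -> d d; S' -> a | ε | d B

S has alternatives sharing prefix 'c': factor to S → c S' with S' → a | ε | d B.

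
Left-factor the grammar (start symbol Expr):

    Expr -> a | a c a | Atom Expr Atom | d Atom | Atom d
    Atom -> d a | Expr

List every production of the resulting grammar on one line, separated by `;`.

Expr has alternatives sharing prefix 'a': factor to Expr → a Expr1 with Expr1 → ε | c a.
Expr has alternatives sharing prefix 'Atom': factor to Expr → Atom Expr2 with Expr2 → Expr Atom | d.

Expr -> d Atom | a Expr1 | Atom Expr2; Atom -> d a | Expr; Expr1 -> ε | c a; Expr2 -> Expr Atom | d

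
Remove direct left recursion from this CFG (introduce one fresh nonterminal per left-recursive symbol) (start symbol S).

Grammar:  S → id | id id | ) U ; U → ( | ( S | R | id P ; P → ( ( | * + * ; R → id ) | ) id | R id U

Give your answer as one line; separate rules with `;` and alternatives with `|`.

R is directly left-recursive.
For R: α = {id U}, β = {id ), ) id}. Rewrite as R → β R' and R' → α R' | ε.

S → id | id id | ) U; U → ( | ( S | R | id P; P → ( ( | * + *; R → id ) R' | ) id R'; R' → id U R' | eps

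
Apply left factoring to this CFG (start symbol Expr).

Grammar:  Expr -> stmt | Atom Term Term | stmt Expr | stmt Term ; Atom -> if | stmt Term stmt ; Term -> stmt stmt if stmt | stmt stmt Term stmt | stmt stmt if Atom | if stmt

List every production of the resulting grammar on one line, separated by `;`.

Expr -> Atom Term Term | stmt Expr1; Atom -> if | stmt Term stmt; Term -> if stmt | stmt stmt Term1; Expr1 -> eps | Expr | Term; Term1 -> Term stmt | if Term11; Term11 -> stmt | Atom

Expr has alternatives sharing prefix 'stmt': factor to Expr → stmt Expr1 with Expr1 → ε | Expr | Term.
Term has alternatives sharing prefix 'stmt stmt': factor to Term → stmt stmt Term1 with Term1 → if stmt | Term stmt | if Atom.
Term1 has alternatives sharing prefix 'if': factor to Term1 → if Term11 with Term11 → stmt | Atom.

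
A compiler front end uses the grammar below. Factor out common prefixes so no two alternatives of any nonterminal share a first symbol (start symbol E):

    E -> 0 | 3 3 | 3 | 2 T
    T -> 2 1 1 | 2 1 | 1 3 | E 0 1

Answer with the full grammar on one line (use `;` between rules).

E -> 0 | 2 T | 3 E'; T -> 1 3 | E 0 1 | 2 1 T'; E' -> 3 | ε; T' -> 1 | ε

E has alternatives sharing prefix '3': factor to E → 3 E' with E' → 3 | ε.
T has alternatives sharing prefix '2 1': factor to T → 2 1 T' with T' → 1 | ε.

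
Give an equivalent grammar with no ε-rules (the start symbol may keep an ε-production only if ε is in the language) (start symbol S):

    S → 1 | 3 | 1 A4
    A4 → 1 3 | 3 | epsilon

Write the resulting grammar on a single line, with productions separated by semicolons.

S → 1 | 3 | 1 A4; A4 → 1 3 | 3

The nullable symbols are {A4}.
ε ∉ L(G), so no ε-production is kept.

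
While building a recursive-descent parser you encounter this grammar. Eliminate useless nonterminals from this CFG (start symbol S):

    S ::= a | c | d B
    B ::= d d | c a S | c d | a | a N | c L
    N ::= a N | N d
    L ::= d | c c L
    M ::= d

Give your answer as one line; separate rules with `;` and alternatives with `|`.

Generating nonterminals: {B, L, M, S}.
Reachable from S after that: {B, L, S}.
Removed useless symbols: {M, N} and every production mentioning them.

S ::= a | c | d B; B ::= d d | c a S | c d | a | c L; L ::= d | c c L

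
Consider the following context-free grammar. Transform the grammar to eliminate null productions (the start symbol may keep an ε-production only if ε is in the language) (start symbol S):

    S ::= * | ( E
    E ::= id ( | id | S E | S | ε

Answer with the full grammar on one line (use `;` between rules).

S ::= * | ( E | (; E ::= id ( | id | S E | S

Nullable nonterminals: {E}.
ε ∉ L(G), so no ε-production is kept.
Expand every rule over subsets of its nullable positions: S → ( E gives ( E | (. E → S E gives S E | S.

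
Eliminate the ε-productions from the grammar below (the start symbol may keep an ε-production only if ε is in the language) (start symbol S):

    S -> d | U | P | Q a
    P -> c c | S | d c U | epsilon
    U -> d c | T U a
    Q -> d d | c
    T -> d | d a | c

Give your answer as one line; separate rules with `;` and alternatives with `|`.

Nullable set = {P, S}.
ε ∈ L(G) since S is nullable, so keep S → ε.

S -> d | U | P | Q a | ε; P -> c c | S | d c U; U -> d c | T U a; Q -> d d | c; T -> d | d a | c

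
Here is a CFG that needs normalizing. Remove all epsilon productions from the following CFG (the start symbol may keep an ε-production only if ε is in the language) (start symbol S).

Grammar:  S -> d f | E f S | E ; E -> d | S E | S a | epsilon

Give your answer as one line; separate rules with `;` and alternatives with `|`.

S -> d f | E f S | E f | f S | f | E | epsilon; E -> d | S E | S | S a | a

Nullable nonterminals: {E, S}.
ε ∈ L(G) since S is nullable, so keep S → ε.
For each production, add variants omitting each subset of nullable occurrences: S → E f S gives E f S | E f | f S | f. E → S E gives S E | S. E → S a gives S a | a.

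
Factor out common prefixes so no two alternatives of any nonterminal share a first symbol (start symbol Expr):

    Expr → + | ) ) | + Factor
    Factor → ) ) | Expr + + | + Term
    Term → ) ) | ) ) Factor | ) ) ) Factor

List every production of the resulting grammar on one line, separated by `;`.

Expr → ) ) | + Expr1; Factor → ) ) | Expr + + | + Term; Term → ) ) Term1; Expr1 → ε | Factor; Term1 → ε | Factor | ) Factor

Expr has alternatives sharing prefix '+': factor to Expr → + Expr1 with Expr1 → ε | Factor.
Term has alternatives sharing prefix ') )': factor to Term → ) ) Term1 with Term1 → ε | Factor | ) Factor.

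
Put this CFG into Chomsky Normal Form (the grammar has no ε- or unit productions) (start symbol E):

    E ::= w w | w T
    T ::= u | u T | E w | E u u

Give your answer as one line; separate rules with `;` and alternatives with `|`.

E ::= X1 X1 | X1 T; T ::= u | X2 T | E X1 | E Y1; X1 ::= w; X2 ::= u; Y1 ::= X2 X2

Introduce a nonterminal for each terminal appearing in a rule of length ≥ 2: X1 → w, X2 → u.
Binarize each right-hand side of length ≥ 3 by chaining fresh nonterminals (Y1, Y2, …): affected rules were T → E X2 X2.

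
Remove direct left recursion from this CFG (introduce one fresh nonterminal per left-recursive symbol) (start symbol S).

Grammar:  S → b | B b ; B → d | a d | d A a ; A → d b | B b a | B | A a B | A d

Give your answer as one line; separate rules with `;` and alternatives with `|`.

S → b | B b; B → d | a d | d A a; A → d b A' | B b a A' | B A'; A' → a B A' | d A' | ε

Left recursion appears on A.
For A: α = {a B, d}, β = {d b, B b a, B}. Rewrite as A → β A' and A' → α A' | ε.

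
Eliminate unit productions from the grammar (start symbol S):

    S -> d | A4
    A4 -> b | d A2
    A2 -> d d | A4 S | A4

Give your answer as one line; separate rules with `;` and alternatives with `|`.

S -> b | d A2 | d; A4 -> b | d A2; A2 -> b | d A2 | d d | A4 S

Unit pairs: A2 ⇒* {A4}; S ⇒* {A4}.
Replace each nonterminal's rules with the union of the non-unit rules of every nonterminal it unit-derives.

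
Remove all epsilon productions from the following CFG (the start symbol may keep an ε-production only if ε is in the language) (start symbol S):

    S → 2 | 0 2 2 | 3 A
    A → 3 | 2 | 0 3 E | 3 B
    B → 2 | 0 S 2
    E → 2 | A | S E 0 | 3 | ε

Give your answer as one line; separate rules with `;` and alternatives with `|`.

S → 2 | 0 2 2 | 3 A; A → 3 | 2 | 0 3 E | 0 3 | 3 B; B → 2 | 0 S 2; E → 2 | A | S E 0 | S 0 | 3

The nullable symbols are {E}.
ε ∉ L(G), so no ε-production is kept.
Add the nullable-subset variants: A → 0 3 E gives 0 3 E | 0 3. E → S E 0 gives S E 0 | S 0.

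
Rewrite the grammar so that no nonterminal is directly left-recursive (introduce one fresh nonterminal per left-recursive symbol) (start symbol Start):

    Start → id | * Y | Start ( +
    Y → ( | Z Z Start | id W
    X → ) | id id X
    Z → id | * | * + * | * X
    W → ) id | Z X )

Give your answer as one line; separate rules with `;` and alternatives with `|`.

Left recursion appears on Start.
For Start: α = {( +}, β = {id, * Y}. Rewrite as Start → β Start1 and Start1 → α Start1 | ε.

Start → id Start1 | * Y Start1; Y → ( | Z Z Start | id W; X → ) | id id X; Z → id | * | * + * | * X; W → ) id | Z X ); Start1 → ( + Start1 | epsilon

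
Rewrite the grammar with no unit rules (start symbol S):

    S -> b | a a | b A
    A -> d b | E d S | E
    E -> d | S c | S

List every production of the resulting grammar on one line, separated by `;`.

S -> b | a a | b A; A -> d | S c | b | a a | b A | d b | E d S; E -> d | S c | b | a a | b A

Unit pairs: A ⇒* {E, S}; E ⇒* {S}.
For each unit pair (A, B), copy every non-unit production of B to A, then drop all unit productions.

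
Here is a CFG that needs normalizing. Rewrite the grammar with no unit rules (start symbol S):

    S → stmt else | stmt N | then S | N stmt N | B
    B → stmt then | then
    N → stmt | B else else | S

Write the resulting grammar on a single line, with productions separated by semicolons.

S → stmt then | then | stmt else | stmt N | then S | N stmt N; B → stmt then | then; N → stmt then | then | stmt else | stmt N | then S | N stmt N | stmt | B else else

Unit pairs: N ⇒* {B, S}; S ⇒* {B}.
Replace each nonterminal's rules with the union of the non-unit rules of every nonterminal it unit-derives.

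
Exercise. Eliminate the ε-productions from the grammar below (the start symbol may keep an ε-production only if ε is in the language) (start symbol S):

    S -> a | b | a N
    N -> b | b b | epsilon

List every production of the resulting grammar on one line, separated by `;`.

The nullable symbols are {N}.
ε ∉ L(G), so no ε-production is kept.

S -> a | b | a N; N -> b | b b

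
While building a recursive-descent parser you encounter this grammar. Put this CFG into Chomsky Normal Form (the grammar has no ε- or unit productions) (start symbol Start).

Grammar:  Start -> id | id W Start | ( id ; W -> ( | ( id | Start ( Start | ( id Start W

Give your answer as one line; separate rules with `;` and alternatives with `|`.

Start -> id | X1 Y1 | X2 X1; W -> ( | X2 X1 | Start Y2 | X2 Y3; X1 -> id; X2 -> (; Y1 -> W Start; Y2 -> X2 Start; Y3 -> X1 Y4; Y4 -> Start W

Introduce a nonterminal for each terminal appearing in a rule of length ≥ 2: X1 → id, X2 → (.
Binarize each right-hand side of length ≥ 3 by chaining fresh nonterminals (Y1, Y2, …): affected rules were Start → X1 W Start; W → Start X2 Start; W → X2 X1 Start W.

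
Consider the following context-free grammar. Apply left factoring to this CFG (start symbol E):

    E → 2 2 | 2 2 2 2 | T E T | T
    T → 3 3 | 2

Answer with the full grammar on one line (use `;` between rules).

E → 2 2 E' | T E''; T → 3 3 | 2; E' → ε | 2 2; E'' → E T | ε

E has alternatives sharing prefix '2 2': factor to E → 2 2 E' with E' → ε | 2 2.
E has alternatives sharing prefix 'T': factor to E → T E'' with E'' → E T | ε.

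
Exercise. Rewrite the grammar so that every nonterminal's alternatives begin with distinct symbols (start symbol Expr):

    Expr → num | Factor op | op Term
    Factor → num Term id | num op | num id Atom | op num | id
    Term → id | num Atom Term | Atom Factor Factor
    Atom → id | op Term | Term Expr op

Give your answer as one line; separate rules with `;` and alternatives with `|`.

Expr → num | Factor op | op Term; Factor → op num | id | num Factor1; Term → id | num Atom Term | Atom Factor Factor; Atom → id | op Term | Term Expr op; Factor1 → Term id | op | id Atom

Factor has alternatives sharing prefix 'num': factor to Factor → num Factor1 with Factor1 → Term id | op | id Atom.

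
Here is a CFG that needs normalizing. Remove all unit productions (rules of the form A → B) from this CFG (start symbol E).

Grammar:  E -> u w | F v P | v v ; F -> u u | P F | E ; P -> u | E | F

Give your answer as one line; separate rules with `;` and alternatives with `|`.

Unit pairs: F ⇒* {E}; P ⇒* {E, F}.
For each unit pair (A, B), copy every non-unit production of B to A, then drop all unit productions.

E -> u w | F v P | v v; F -> u w | F v P | v v | u u | P F; P -> u w | F v P | v v | u | u u | P F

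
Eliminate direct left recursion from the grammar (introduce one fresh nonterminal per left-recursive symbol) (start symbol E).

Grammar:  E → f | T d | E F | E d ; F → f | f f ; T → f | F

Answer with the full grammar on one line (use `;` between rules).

E → f E' | T d E'; F → f | f f; T → f | F; E' → F E' | d E' | eps

Directly left-recursive nonterminal: E.
For E: α = {F, d}, β = {f, T d}. Rewrite as E → β E' and E' → α E' | ε.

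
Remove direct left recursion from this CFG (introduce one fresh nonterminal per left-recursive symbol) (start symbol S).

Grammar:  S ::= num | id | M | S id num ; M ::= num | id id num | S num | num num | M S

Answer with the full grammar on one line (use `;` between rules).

Left recursion appears on S, M.
For S: α = {id num}, β = {num, id, M}. Rewrite as S → β S' and S' → α S' | ε.
For M: α = {S}, β = {num, id id num, S num, num num}. Rewrite as M → β M' and M' → α M' | ε.

S ::= num S' | id S' | M S'; M ::= num M' | id id num M' | S num M' | num num M'; S' ::= id num S' | ε; M' ::= S M' | ε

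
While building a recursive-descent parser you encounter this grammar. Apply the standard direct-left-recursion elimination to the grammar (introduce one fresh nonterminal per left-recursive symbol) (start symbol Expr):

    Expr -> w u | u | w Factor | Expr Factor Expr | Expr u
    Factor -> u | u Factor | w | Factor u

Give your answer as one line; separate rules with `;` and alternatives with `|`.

Directly left-recursive nonterminals: Expr, Factor.
For Expr: α = {Factor Expr, u}, β = {w u, u, w Factor}. Rewrite as Expr → β Expr1 and Expr1 → α Expr1 | ε.
For Factor: α = {u}, β = {u, u Factor, w}. Rewrite as Factor → β Factor1 and Factor1 → α Factor1 | ε.

Expr -> w u Expr1 | u Expr1 | w Factor Expr1; Factor -> u Factor1 | u Factor Factor1 | w Factor1; Expr1 -> Factor Expr Expr1 | u Expr1 | eps; Factor1 -> u Factor1 | eps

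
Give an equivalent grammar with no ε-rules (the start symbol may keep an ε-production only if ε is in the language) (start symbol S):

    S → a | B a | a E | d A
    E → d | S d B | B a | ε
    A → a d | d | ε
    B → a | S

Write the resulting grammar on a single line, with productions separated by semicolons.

Nullable nonterminals: {A, E}.
ε ∉ L(G), so no ε-production is kept.
Expand every rule over subsets of its nullable positions: S → d A gives d A | d.

S → a | B a | a E | d A | d; E → d | S d B | B a; A → a d | d; B → a | S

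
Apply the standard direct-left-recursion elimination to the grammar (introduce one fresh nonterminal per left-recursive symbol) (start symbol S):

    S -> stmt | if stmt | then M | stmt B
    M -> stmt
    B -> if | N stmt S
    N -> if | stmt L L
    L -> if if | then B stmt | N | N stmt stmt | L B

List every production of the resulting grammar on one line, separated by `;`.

S -> stmt | if stmt | then M | stmt B; M -> stmt; B -> if | N stmt S; N -> if | stmt L L; L -> if if L' | then B stmt L' | N L' | N stmt stmt L'; L' -> B L' | ε

Left recursion appears on L.
For L: α = {B}, β = {if if, then B stmt, N, N stmt stmt}. Rewrite as L → β L' and L' → α L' | ε.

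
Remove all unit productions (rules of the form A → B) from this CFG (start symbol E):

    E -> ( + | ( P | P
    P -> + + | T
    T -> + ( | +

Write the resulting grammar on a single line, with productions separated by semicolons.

Unit pairs: E ⇒* {P, T}; P ⇒* {T}.
For each unit pair (A, B), copy every non-unit production of B to A, then drop all unit productions.

E -> ( + | ( P | + + | + ( | +; P -> + + | + ( | +; T -> + ( | +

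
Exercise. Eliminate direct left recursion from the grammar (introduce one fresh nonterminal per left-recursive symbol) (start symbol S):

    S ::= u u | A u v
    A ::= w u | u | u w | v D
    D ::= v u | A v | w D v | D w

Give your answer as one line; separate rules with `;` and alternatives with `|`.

S ::= u u | A u v; A ::= w u | u | u w | v D; D ::= v u D' | A v D' | w D v D'; D' ::= w D' | ε

Directly left-recursive nonterminal: D.
For D: α = {w}, β = {v u, A v, w D v}. Rewrite as D → β D' and D' → α D' | ε.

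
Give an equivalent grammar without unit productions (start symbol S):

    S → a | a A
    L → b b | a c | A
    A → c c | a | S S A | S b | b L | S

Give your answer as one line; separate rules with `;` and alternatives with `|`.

S → a | a A; L → b b | a c | a | a A | c c | S S A | S b | b L; A → a | a A | c c | S S A | S b | b L

Unit pairs: A ⇒* {S}; L ⇒* {A, S}.
For each unit pair (A, B), copy every non-unit production of B to A, then drop all unit productions.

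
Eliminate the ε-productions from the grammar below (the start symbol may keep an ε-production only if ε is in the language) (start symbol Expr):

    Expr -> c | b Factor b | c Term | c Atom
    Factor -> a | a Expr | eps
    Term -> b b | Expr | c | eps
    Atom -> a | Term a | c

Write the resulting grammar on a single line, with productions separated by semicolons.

The nullable symbols are {Factor, Term}.
ε ∉ L(G), so no ε-production is kept.
Add the nullable-subset variants: Expr → b Factor b gives b Factor b | b b.

Expr -> c | b Factor b | b b | c Term | c Atom; Factor -> a | a Expr; Term -> b b | Expr | c; Atom -> a | Term a | c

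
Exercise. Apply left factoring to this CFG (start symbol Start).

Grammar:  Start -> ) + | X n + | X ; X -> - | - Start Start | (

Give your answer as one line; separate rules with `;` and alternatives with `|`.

Start -> ) + | X Start1; X -> ( | - X1; Start1 -> n + | ε; X1 -> ε | Start Start

Start has alternatives sharing prefix 'X': factor to Start → X Start1 with Start1 → n + | ε.
X has alternatives sharing prefix '-': factor to X → - X1 with X1 → ε | Start Start.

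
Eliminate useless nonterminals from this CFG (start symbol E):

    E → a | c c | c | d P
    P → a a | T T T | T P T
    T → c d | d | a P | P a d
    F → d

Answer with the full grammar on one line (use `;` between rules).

E → a | c c | c | d P; P → a a | T T T | T P T; T → c d | d | a P | P a d

Generating nonterminals: {E, F, P, T}.
Reachable from E after that: {E, P, T}.
Removed useless symbols: {F} and every production mentioning them.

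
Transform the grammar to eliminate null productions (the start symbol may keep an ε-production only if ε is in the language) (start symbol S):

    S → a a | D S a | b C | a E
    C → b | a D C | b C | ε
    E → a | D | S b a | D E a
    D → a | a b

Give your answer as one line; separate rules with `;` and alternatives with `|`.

S → a a | D S a | b C | b | a E; C → b | a D C | a D | b C; E → a | D | S b a | D E a; D → a | a b

The nullable symbols are {C}.
ε ∉ L(G), so no ε-production is kept.
Expand every rule over subsets of its nullable positions: S → b C gives b C | b. C → a D C gives a D C | a D.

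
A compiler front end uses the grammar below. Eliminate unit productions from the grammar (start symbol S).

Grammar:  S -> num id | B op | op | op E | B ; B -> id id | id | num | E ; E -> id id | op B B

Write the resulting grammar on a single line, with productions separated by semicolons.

S -> id id | id | num | op B B | num id | B op | op | op E; B -> id id | id | num | op B B; E -> id id | op B B

Unit pairs: B ⇒* {E}; S ⇒* {B, E}.
For every A with A ⇒* B via unit rules, add B's non-unit alternatives to A; then delete every rule of the form X → Y.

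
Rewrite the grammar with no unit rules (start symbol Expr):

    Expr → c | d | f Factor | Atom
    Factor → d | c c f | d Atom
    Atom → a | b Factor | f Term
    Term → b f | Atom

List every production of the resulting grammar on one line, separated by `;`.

Unit pairs: Expr ⇒* {Atom}; Term ⇒* {Atom}.
For each unit pair (A, B), copy every non-unit production of B to A, then drop all unit productions.

Expr → a | b Factor | f Term | c | d | f Factor; Factor → d | c c f | d Atom; Atom → a | b Factor | f Term; Term → b f | a | b Factor | f Term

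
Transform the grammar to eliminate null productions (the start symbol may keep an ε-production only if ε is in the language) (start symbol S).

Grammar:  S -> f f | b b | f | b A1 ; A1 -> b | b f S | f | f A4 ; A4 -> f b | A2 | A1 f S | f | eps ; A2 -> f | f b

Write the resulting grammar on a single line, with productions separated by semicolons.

Nullable nonterminals: {A4}.
ε ∉ L(G), so no ε-production is kept.

S -> f f | b b | f | b A1; A1 -> b | b f S | f | f A4; A4 -> f b | A2 | A1 f S | f; A2 -> f | f b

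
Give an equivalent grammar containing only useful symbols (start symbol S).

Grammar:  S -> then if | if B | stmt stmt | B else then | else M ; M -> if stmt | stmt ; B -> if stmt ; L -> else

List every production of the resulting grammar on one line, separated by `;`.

Generating nonterminals: {B, L, M, S}.
Reachable from S after that: {B, M, S}.
Removed useless symbols: {L} and every production mentioning them.

S -> then if | if B | stmt stmt | B else then | else M; M -> if stmt | stmt; B -> if stmt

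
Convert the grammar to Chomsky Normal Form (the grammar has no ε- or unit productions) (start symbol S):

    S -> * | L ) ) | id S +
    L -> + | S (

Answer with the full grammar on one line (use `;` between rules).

Introduce a nonterminal for each terminal appearing in a rule of length ≥ 2: X1 → ), X2 → id, X3 → +, X4 → (.
Binarize each right-hand side of length ≥ 3 by chaining fresh nonterminals (Y1, Y2, …): affected rules were S → L X1 X1; S → X2 S X3.

S -> * | L Y1 | X2 Y2; L -> + | S X4; X1 -> ); X2 -> id; X3 -> +; X4 -> (; Y1 -> X1 X1; Y2 -> S X3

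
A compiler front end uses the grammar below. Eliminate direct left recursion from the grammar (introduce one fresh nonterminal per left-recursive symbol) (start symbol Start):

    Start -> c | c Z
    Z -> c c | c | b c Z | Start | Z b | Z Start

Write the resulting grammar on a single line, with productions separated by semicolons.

Start -> c | c Z; Z -> c c Z1 | c Z1 | b c Z Z1 | Start Z1; Z1 -> b Z1 | Start Z1 | ε

Directly left-recursive nonterminal: Z.
For Z: α = {b, Start}, β = {c c, c, b c Z, Start}. Rewrite as Z → β Z1 and Z1 → α Z1 | ε.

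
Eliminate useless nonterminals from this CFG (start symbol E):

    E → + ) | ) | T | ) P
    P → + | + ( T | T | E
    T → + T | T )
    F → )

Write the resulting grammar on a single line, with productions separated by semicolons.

E → + ) | ) | ) P; P → + | E

Generating nonterminals: {E, F, P}.
Reachable from E after that: {E, P}.
Removed useless symbols: {F, T} and every production mentioning them.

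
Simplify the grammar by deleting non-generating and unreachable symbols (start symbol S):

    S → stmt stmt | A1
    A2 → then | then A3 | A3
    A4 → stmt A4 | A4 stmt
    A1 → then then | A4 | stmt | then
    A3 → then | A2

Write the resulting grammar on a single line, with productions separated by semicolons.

S → stmt stmt | A1; A1 → then then | stmt | then

Generating nonterminals: {A1, A2, A3, S}.
Reachable from S after that: {A1, S}.
Removed useless symbols: {A2, A3, A4} and every production mentioning them.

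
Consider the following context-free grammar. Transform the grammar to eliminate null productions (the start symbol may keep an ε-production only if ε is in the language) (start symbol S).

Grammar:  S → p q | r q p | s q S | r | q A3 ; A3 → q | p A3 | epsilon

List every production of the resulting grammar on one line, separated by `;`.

S → p q | r q p | s q S | r | q A3 | q; A3 → q | p A3 | p

The nullable symbols are {A3}.
ε ∉ L(G), so no ε-production is kept.
Expand every rule over subsets of its nullable positions: S → q A3 gives q A3 | q. A3 → p A3 gives p A3 | p.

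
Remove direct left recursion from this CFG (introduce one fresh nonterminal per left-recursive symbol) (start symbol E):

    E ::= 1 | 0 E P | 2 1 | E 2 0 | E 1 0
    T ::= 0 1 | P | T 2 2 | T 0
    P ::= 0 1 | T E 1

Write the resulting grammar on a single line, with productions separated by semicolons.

E, T are directly left-recursive.
For E: α = {2 0, 1 0}, β = {1, 0 E P, 2 1}. Rewrite as E → β E' and E' → α E' | ε.
For T: α = {2 2, 0}, β = {0 1, P}. Rewrite as T → β T' and T' → α T' | ε.

E ::= 1 E' | 0 E P E' | 2 1 E'; T ::= 0 1 T' | P T'; P ::= 0 1 | T E 1; E' ::= 2 0 E' | 1 0 E' | ε; T' ::= 2 2 T' | 0 T' | ε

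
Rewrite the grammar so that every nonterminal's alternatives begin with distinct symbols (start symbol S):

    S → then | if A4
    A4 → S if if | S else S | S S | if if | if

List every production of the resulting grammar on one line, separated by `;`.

A4 has alternatives sharing prefix 'S': factor to A4 → S A4' with A4' → if if | else S | S.
A4 has alternatives sharing prefix 'if': factor to A4 → if A4'' with A4'' → if | ε.

S → then | if A4; A4 → S A4' | if A4''; A4' → if if | else S | S; A4'' → if | ε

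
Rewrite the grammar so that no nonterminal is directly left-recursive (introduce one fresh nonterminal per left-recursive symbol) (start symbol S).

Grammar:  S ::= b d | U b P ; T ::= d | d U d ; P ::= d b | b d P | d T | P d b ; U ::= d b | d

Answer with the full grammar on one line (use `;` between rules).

S ::= b d | U b P; T ::= d | d U d; P ::= d b P' | b d P P' | d T P'; U ::= d b | d; P' ::= d b P' | ε

Left recursion appears on P.
For P: α = {d b}, β = {d b, b d P, d T}. Rewrite as P → β P' and P' → α P' | ε.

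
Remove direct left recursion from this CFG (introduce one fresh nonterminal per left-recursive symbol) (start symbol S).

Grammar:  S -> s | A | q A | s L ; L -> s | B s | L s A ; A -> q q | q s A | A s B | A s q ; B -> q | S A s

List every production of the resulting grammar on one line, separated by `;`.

S -> s | A | q A | s L; L -> s L' | B s L'; A -> q q A' | q s A A'; B -> q | S A s; L' -> s A L' | eps; A' -> s B A' | s q A' | eps

Directly left-recursive nonterminals: L, A.
For L: α = {s A}, β = {s, B s}. Rewrite as L → β L' and L' → α L' | ε.
For A: α = {s B, s q}, β = {q q, q s A}. Rewrite as A → β A' and A' → α A' | ε.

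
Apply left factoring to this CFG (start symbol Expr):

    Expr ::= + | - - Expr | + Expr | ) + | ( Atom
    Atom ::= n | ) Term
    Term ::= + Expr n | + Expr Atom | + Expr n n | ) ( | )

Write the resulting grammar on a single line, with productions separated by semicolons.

Expr has alternatives sharing prefix '+': factor to Expr → + Expr1 with Expr1 → ε | Expr.
Term has alternatives sharing prefix '+ Expr': factor to Term → + Expr Term1 with Term1 → n | Atom | n n.
Term has alternatives sharing prefix ')': factor to Term → ) Term2 with Term2 → ( | ε.
Term1 has alternatives sharing prefix 'n': factor to Term1 → n Term11 with Term11 → ε | n.

Expr ::= - - Expr | ) + | ( Atom | + Expr1; Atom ::= n | ) Term; Term ::= + Expr Term1 | ) Term2; Expr1 ::= ε | Expr; Term1 ::= Atom | n Term11; Term2 ::= ( | ε; Term11 ::= ε | n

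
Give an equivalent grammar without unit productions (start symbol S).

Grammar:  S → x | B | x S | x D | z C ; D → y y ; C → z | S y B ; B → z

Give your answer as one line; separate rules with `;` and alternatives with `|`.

S → z | x | x S | x D | z C; D → y y; C → z | S y B; B → z

Unit pairs: S ⇒* {B}.
Replace each nonterminal's rules with the union of the non-unit rules of every nonterminal it unit-derives.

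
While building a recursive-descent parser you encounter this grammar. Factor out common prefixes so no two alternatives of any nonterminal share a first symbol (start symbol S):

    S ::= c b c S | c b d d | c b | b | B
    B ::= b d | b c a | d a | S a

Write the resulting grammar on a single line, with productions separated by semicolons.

S ::= b | B | c b S'; B ::= d a | S a | b B'; S' ::= c S | d d | ε; B' ::= d | c a

S has alternatives sharing prefix 'c b': factor to S → c b S' with S' → c S | d d | ε.
B has alternatives sharing prefix 'b': factor to B → b B' with B' → d | c a.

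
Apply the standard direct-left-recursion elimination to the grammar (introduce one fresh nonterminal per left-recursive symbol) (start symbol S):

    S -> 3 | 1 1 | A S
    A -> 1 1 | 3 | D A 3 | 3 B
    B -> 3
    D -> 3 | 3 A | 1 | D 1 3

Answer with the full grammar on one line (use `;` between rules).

S -> 3 | 1 1 | A S; A -> 1 1 | 3 | D A 3 | 3 B; B -> 3; D -> 3 D' | 3 A D' | 1 D'; D' -> 1 3 D' | ε

Left recursion appears on D.
For D: α = {1 3}, β = {3, 3 A, 1}. Rewrite as D → β D' and D' → α D' | ε.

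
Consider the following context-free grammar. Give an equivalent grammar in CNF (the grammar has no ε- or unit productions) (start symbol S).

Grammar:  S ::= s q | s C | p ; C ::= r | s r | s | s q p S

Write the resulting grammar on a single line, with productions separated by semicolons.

Introduce a nonterminal for each terminal appearing in a rule of length ≥ 2: X1 → s, X2 → q, X3 → r, X4 → p.
Binarize each right-hand side of length ≥ 3 by chaining fresh nonterminals (Y1, Y2, …): affected rules were C → X1 X2 X4 S.

S ::= X1 X2 | X1 C | p; C ::= r | X1 X3 | s | X1 Y1; X1 ::= s; X2 ::= q; X3 ::= r; X4 ::= p; Y1 ::= X2 Y2; Y2 ::= X4 S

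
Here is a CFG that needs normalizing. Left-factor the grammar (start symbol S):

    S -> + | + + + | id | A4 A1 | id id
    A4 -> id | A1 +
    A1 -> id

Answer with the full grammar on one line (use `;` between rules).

S has alternatives sharing prefix '+': factor to S → + S' with S' → ε | + +.
S has alternatives sharing prefix 'id': factor to S → id S'' with S'' → ε | id.

S -> A4 A1 | + S' | id S''; A4 -> id | A1 +; A1 -> id; S' -> epsilon | + +; S'' -> epsilon | id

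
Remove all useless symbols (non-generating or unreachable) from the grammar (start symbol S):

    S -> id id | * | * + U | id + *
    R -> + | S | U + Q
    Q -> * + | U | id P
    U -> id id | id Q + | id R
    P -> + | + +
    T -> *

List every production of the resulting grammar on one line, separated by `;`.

Generating nonterminals: {P, Q, R, S, T, U}.
Reachable from S after that: {P, Q, R, S, U}.
Removed useless symbols: {T} and every production mentioning them.

S -> id id | * | * + U | id + *; R -> + | S | U + Q; Q -> * + | U | id P; U -> id id | id Q + | id R; P -> + | + +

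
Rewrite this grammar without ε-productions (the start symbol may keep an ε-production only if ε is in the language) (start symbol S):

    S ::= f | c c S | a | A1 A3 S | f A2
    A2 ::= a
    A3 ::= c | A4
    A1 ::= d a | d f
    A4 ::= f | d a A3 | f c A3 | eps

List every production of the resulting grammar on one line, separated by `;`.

Nullable set = {A3, A4}.
ε ∉ L(G), so no ε-production is kept.
Add the nullable-subset variants: S → A1 A3 S gives A1 A3 S | A1 S. A4 → d a A3 gives d a A3 | d a. A4 → f c A3 gives f c A3 | f c.

S ::= f | c c S | a | A1 A3 S | A1 S | f A2; A2 ::= a; A3 ::= c | A4; A1 ::= d a | d f; A4 ::= f | d a A3 | d a | f c A3 | f c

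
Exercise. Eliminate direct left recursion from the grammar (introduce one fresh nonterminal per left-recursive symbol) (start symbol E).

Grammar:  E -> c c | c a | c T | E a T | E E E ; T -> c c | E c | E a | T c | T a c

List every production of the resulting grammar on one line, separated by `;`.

Left recursion appears on E, T.
For E: α = {a T, E E}, β = {c c, c a, c T}. Rewrite as E → β E' and E' → α E' | ε.
For T: α = {c, a c}, β = {c c, E c, E a}. Rewrite as T → β T' and T' → α T' | ε.

E -> c c E' | c a E' | c T E'; T -> c c T' | E c T' | E a T'; E' -> a T E' | E E E' | ε; T' -> c T' | a c T' | ε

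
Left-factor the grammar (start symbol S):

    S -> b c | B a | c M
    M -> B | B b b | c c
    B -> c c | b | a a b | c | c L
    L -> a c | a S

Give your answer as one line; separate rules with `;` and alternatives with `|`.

M has alternatives sharing prefix 'B': factor to M → B M' with M' → ε | b b.
B has alternatives sharing prefix 'c': factor to B → c B' with B' → c | ε | L.
L has alternatives sharing prefix 'a': factor to L → a L' with L' → c | S.

S -> b c | B a | c M; M -> c c | B M'; B -> b | a a b | c B'; L -> a L'; M' -> ε | b b; B' -> c | ε | L; L' -> c | S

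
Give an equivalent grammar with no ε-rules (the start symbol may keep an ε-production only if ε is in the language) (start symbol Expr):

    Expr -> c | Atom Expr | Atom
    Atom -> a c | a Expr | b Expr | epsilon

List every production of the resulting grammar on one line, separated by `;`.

The nullable symbols are {Atom, Expr}.
ε ∈ L(G) since Expr is nullable, so keep Expr → ε.
For each production, add variants omitting each subset of nullable occurrences: Expr → Atom Expr gives Atom Expr | Atom. Atom → a Expr gives a Expr | a. Atom → b Expr gives b Expr | b.

Expr -> c | Atom Expr | Atom | ε; Atom -> a c | a Expr | a | b Expr | b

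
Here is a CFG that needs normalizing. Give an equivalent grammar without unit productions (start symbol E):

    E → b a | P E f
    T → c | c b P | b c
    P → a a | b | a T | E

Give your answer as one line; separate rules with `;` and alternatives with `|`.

E → b a | P E f; T → c | c b P | b c; P → b a | P E f | a a | b | a T

Unit pairs: P ⇒* {E}.
Replace each nonterminal's rules with the union of the non-unit rules of every nonterminal it unit-derives.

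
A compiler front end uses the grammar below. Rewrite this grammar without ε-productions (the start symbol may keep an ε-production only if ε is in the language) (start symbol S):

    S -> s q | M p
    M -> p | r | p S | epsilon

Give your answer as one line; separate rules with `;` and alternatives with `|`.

Nullable set = {M}.
ε ∉ L(G), so no ε-production is kept.
For each production, add variants omitting each subset of nullable occurrences: S → M p gives M p | p.

S -> s q | M p | p; M -> p | r | p S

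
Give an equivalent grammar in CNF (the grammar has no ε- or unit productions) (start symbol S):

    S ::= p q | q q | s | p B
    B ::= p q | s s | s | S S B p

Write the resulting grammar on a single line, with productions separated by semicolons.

Introduce a nonterminal for each terminal appearing in a rule of length ≥ 2: X1 → p, X2 → q, X3 → s.
Binarize each right-hand side of length ≥ 3 by chaining fresh nonterminals (Y1, Y2, …): affected rules were B → S S B X1.

S ::= X1 X2 | X2 X2 | s | X1 B; B ::= X1 X2 | X3 X3 | s | S Y1; X1 ::= p; X2 ::= q; X3 ::= s; Y1 ::= S Y2; Y2 ::= B X1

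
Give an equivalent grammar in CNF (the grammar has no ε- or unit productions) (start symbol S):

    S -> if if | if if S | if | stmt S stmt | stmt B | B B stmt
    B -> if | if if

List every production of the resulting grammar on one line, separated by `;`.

S -> X1 X1 | X1 Y1 | if | X2 Y2 | X2 B | B Y3; B -> if | X1 X1; X1 -> if; X2 -> stmt; Y1 -> X1 S; Y2 -> S X2; Y3 -> B X2

Introduce a nonterminal for each terminal appearing in a rule of length ≥ 2: X1 → if, X2 → stmt.
Binarize each right-hand side of length ≥ 3 by chaining fresh nonterminals (Y1, Y2, …): affected rules were S → X1 X1 S; S → X2 S X2; S → B B X2.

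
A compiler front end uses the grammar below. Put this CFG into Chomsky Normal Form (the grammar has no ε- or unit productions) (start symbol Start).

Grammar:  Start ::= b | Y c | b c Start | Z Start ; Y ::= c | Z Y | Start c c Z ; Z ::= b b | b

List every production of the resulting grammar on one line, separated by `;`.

Introduce a nonterminal for each terminal appearing in a rule of length ≥ 2: X1 → c, X2 → b.
Binarize each right-hand side of length ≥ 3 by chaining fresh nonterminals (Y1, Y2, …): affected rules were Start → X2 X1 Start; Y → Start X1 X1 Z.

Start ::= b | Y X1 | X2 Y1 | Z Start; Y ::= c | Z Y | Start Y2; Z ::= X2 X2 | b; X1 ::= c; X2 ::= b; Y1 ::= X1 Start; Y2 ::= X1 Y3; Y3 ::= X1 Z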